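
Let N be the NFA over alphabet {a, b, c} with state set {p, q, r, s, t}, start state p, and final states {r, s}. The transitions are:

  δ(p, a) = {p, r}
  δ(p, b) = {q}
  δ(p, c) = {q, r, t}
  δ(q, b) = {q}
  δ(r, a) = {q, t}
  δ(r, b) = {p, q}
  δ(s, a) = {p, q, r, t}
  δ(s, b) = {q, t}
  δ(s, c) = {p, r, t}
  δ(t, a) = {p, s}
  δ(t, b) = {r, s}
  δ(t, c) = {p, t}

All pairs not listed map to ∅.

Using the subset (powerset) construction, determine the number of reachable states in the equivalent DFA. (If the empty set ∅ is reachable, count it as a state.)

Start state of the DFA: {p}.
{p} --a--> {p, r}  [new]
{p} --b--> {q}  [new]
{p} --c--> {q, r, t}  [new]
{p, r} --a--> {p, q, r, t}  [new]
{p, r} --b--> {p, q}  [new]
{p, r} --c--> {q, r, t}  [seen]
{q} --a--> ∅  [new]
{q} --b--> {q}  [seen]
{q} --c--> ∅  [seen]
{q, r, t} --a--> {p, q, s, t}  [new]
{q, r, t} --b--> {p, q, r, s}  [new]
{q, r, t} --c--> {p, t}  [new]
{p, q, r, t} --a--> {p, q, r, s, t}  [new]
{p, q, r, t} --b--> {p, q, r, s}  [seen]
{p, q, r, t} --c--> {p, q, r, t}  [seen]
{p, q} --a--> {p, r}  [seen]
{p, q} --b--> {q}  [seen]
{p, q} --c--> {q, r, t}  [seen]
∅ --a--> ∅  [seen]
∅ --b--> ∅  [seen]
∅ --c--> ∅  [seen]
{p, q, s, t} --a--> {p, q, r, s, t}  [seen]
{p, q, s, t} --b--> {q, r, s, t}  [new]
{p, q, s, t} --c--> {p, q, r, t}  [seen]
{p, q, r, s} --a--> {p, q, r, t}  [seen]
{p, q, r, s} --b--> {p, q, t}  [new]
{p, q, r, s} --c--> {p, q, r, t}  [seen]
{p, t} --a--> {p, r, s}  [new]
{p, t} --b--> {q, r, s}  [new]
{p, t} --c--> {p, q, r, t}  [seen]
{p, q, r, s, t} --a--> {p, q, r, s, t}  [seen]
{p, q, r, s, t} --b--> {p, q, r, s, t}  [seen]
{p, q, r, s, t} --c--> {p, q, r, t}  [seen]
{q, r, s, t} --a--> {p, q, r, s, t}  [seen]
{q, r, s, t} --b--> {p, q, r, s, t}  [seen]
{q, r, s, t} --c--> {p, r, t}  [new]
{p, q, t} --a--> {p, r, s}  [seen]
{p, q, t} --b--> {q, r, s}  [seen]
{p, q, t} --c--> {p, q, r, t}  [seen]
{p, r, s} --a--> {p, q, r, t}  [seen]
{p, r, s} --b--> {p, q, t}  [seen]
{p, r, s} --c--> {p, q, r, t}  [seen]
{q, r, s} --a--> {p, q, r, t}  [seen]
{q, r, s} --b--> {p, q, t}  [seen]
{q, r, s} --c--> {p, r, t}  [seen]
{p, r, t} --a--> {p, q, r, s, t}  [seen]
{p, r, t} --b--> {p, q, r, s}  [seen]
{p, r, t} --c--> {p, q, r, t}  [seen]
Reachable DFA states: {p}, {p, r}, {q}, {q, r, t}, {p, q, r, t}, {p, q}, ∅, {p, q, s, t}, {p, q, r, s}, {p, t}, {p, q, r, s, t}, {q, r, s, t}, {p, q, t}, {p, r, s}, {q, r, s}, {p, r, t}.

16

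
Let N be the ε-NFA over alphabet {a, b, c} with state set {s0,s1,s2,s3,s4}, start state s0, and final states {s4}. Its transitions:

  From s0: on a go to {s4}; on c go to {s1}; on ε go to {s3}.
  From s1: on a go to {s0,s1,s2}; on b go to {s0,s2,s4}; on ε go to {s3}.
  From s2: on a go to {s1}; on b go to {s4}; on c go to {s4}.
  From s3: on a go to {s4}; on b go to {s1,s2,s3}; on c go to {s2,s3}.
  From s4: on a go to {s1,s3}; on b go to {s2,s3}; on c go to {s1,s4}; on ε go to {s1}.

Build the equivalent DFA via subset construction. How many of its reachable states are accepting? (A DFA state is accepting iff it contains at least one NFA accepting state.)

Start state of the DFA: {s0,s3} (ε-closure of the NFA start).
{s0,s3} --a--> {s1,s3,s4}  [new]
{s0,s3} --b--> {s1,s2,s3}  [new]
{s0,s3} --c--> {s1,s2,s3}  [seen]
{s1,s3,s4} --a--> {s0,s1,s2,s3,s4}  [new]
{s1,s3,s4} --b--> {s0,s1,s2,s3,s4}  [seen]
{s1,s3,s4} --c--> {s1,s2,s3,s4}  [new]
{s1,s2,s3} --a--> {s0,s1,s2,s3,s4}  [seen]
{s1,s2,s3} --b--> {s0,s1,s2,s3,s4}  [seen]
{s1,s2,s3} --c--> {s1,s2,s3,s4}  [seen]
{s0,s1,s2,s3,s4} --a--> {s0,s1,s2,s3,s4}  [seen]
{s0,s1,s2,s3,s4} --b--> {s0,s1,s2,s3,s4}  [seen]
{s0,s1,s2,s3,s4} --c--> {s1,s2,s3,s4}  [seen]
{s1,s2,s3,s4} --a--> {s0,s1,s2,s3,s4}  [seen]
{s1,s2,s3,s4} --b--> {s0,s1,s2,s3,s4}  [seen]
{s1,s2,s3,s4} --c--> {s1,s2,s3,s4}  [seen]
Reachable DFA states: {s0,s3}, {s1,s3,s4}, {s1,s2,s3}, {s0,s1,s2,s3,s4}, {s1,s2,s3,s4}.
Accepting DFA states (contain an NFA accepting state): {s1,s3,s4}, {s0,s1,s2,s3,s4}, {s1,s2,s3,s4}.

3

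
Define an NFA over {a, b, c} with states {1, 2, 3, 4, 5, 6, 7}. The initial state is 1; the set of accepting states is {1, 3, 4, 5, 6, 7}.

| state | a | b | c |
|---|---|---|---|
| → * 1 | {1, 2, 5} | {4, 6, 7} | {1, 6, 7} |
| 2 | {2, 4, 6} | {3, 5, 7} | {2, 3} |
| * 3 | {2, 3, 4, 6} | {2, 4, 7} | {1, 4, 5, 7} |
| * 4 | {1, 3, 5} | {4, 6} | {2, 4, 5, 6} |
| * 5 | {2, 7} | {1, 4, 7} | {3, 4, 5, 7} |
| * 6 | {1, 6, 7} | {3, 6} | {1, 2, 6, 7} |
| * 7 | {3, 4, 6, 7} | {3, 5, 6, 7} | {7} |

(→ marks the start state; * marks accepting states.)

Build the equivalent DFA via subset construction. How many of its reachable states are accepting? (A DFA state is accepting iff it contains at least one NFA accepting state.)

Start state of the DFA: {1}.
{1} --a--> {1, 2, 5}  [new]
{1} --b--> {4, 6, 7}  [new]
{1} --c--> {1, 6, 7}  [new]
{1, 2, 5} --a--> {1, 2, 4, 5, 6, 7}  [new]
{1, 2, 5} --b--> {1, 3, 4, 5, 6, 7}  [new]
{1, 2, 5} --c--> {1, 2, 3, 4, 5, 6, 7}  [new]
{4, 6, 7} --a--> {1, 3, 4, 5, 6, 7}  [seen]
{4, 6, 7} --b--> {3, 4, 5, 6, 7}  [new]
{4, 6, 7} --c--> {1, 2, 4, 5, 6, 7}  [seen]
{1, 6, 7} --a--> {1, 2, 3, 4, 5, 6, 7}  [seen]
{1, 6, 7} --b--> {3, 4, 5, 6, 7}  [seen]
{1, 6, 7} --c--> {1, 2, 6, 7}  [new]
{1, 2, 4, 5, 6, 7} --a--> {1, 2, 3, 4, 5, 6, 7}  [seen]
{1, 2, 4, 5, 6, 7} --b--> {1, 3, 4, 5, 6, 7}  [seen]
{1, 2, 4, 5, 6, 7} --c--> {1, 2, 3, 4, 5, 6, 7}  [seen]
{1, 3, 4, 5, 6, 7} --a--> {1, 2, 3, 4, 5, 6, 7}  [seen]
{1, 3, 4, 5, 6, 7} --b--> {1, 2, 3, 4, 5, 6, 7}  [seen]
{1, 3, 4, 5, 6, 7} --c--> {1, 2, 3, 4, 5, 6, 7}  [seen]
{1, 2, 3, 4, 5, 6, 7} --a--> {1, 2, 3, 4, 5, 6, 7}  [seen]
{1, 2, 3, 4, 5, 6, 7} --b--> {1, 2, 3, 4, 5, 6, 7}  [seen]
{1, 2, 3, 4, 5, 6, 7} --c--> {1, 2, 3, 4, 5, 6, 7}  [seen]
{3, 4, 5, 6, 7} --a--> {1, 2, 3, 4, 5, 6, 7}  [seen]
{3, 4, 5, 6, 7} --b--> {1, 2, 3, 4, 5, 6, 7}  [seen]
{3, 4, 5, 6, 7} --c--> {1, 2, 3, 4, 5, 6, 7}  [seen]
{1, 2, 6, 7} --a--> {1, 2, 3, 4, 5, 6, 7}  [seen]
{1, 2, 6, 7} --b--> {3, 4, 5, 6, 7}  [seen]
{1, 2, 6, 7} --c--> {1, 2, 3, 6, 7}  [new]
{1, 2, 3, 6, 7} --a--> {1, 2, 3, 4, 5, 6, 7}  [seen]
{1, 2, 3, 6, 7} --b--> {2, 3, 4, 5, 6, 7}  [new]
{1, 2, 3, 6, 7} --c--> {1, 2, 3, 4, 5, 6, 7}  [seen]
{2, 3, 4, 5, 6, 7} --a--> {1, 2, 3, 4, 5, 6, 7}  [seen]
{2, 3, 4, 5, 6, 7} --b--> {1, 2, 3, 4, 5, 6, 7}  [seen]
{2, 3, 4, 5, 6, 7} --c--> {1, 2, 3, 4, 5, 6, 7}  [seen]
Reachable DFA states: {1}, {1, 2, 5}, {4, 6, 7}, {1, 6, 7}, {1, 2, 4, 5, 6, 7}, {1, 3, 4, 5, 6, 7}, {1, 2, 3, 4, 5, 6, 7}, {3, 4, 5, 6, 7}, {1, 2, 6, 7}, {1, 2, 3, 6, 7}, {2, 3, 4, 5, 6, 7}.
Accepting DFA states (contain an NFA accepting state): {1}, {1, 2, 5}, {4, 6, 7}, {1, 6, 7}, {1, 2, 4, 5, 6, 7}, {1, 3, 4, 5, 6, 7}, {1, 2, 3, 4, 5, 6, 7}, {3, 4, 5, 6, 7}, {1, 2, 6, 7}, {1, 2, 3, 6, 7}, {2, 3, 4, 5, 6, 7}.

11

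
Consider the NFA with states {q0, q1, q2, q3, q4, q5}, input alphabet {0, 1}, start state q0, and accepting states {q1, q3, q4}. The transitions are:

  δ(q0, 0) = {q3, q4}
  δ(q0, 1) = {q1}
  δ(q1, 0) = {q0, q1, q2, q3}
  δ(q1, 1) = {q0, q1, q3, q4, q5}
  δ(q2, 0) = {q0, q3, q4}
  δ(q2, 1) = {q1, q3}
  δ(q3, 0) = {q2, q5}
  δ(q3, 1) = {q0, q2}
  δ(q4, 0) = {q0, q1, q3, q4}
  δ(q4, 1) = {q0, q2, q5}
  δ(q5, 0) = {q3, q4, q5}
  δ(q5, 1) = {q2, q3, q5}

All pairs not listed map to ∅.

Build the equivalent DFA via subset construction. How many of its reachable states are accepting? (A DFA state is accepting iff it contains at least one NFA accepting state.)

Start state of the DFA: {q0}.
{q0} --0--> {q3, q4}  [new]
{q0} --1--> {q1}  [new]
{q3, q4} --0--> {q0, q1, q2, q3, q4, q5}  [new]
{q3, q4} --1--> {q0, q2, q5}  [new]
{q1} --0--> {q0, q1, q2, q3}  [new]
{q1} --1--> {q0, q1, q3, q4, q5}  [new]
{q0, q1, q2, q3, q4, q5} --0--> {q0, q1, q2, q3, q4, q5}  [seen]
{q0, q1, q2, q3, q4, q5} --1--> {q0, q1, q2, q3, q4, q5}  [seen]
{q0, q2, q5} --0--> {q0, q3, q4, q5}  [new]
{q0, q2, q5} --1--> {q1, q2, q3, q5}  [new]
{q0, q1, q2, q3} --0--> {q0, q1, q2, q3, q4, q5}  [seen]
{q0, q1, q2, q3} --1--> {q0, q1, q2, q3, q4, q5}  [seen]
{q0, q1, q3, q4, q5} --0--> {q0, q1, q2, q3, q4, q5}  [seen]
{q0, q1, q3, q4, q5} --1--> {q0, q1, q2, q3, q4, q5}  [seen]
{q0, q3, q4, q5} --0--> {q0, q1, q2, q3, q4, q5}  [seen]
{q0, q3, q4, q5} --1--> {q0, q1, q2, q3, q5}  [new]
{q1, q2, q3, q5} --0--> {q0, q1, q2, q3, q4, q5}  [seen]
{q1, q2, q3, q5} --1--> {q0, q1, q2, q3, q4, q5}  [seen]
{q0, q1, q2, q3, q5} --0--> {q0, q1, q2, q3, q4, q5}  [seen]
{q0, q1, q2, q3, q5} --1--> {q0, q1, q2, q3, q4, q5}  [seen]
Reachable DFA states: {q0}, {q3, q4}, {q1}, {q0, q1, q2, q3, q4, q5}, {q0, q2, q5}, {q0, q1, q2, q3}, {q0, q1, q3, q4, q5}, {q0, q3, q4, q5}, {q1, q2, q3, q5}, {q0, q1, q2, q3, q5}.
Accepting DFA states (contain an NFA accepting state): {q3, q4}, {q1}, {q0, q1, q2, q3, q4, q5}, {q0, q1, q2, q3}, {q0, q1, q3, q4, q5}, {q0, q3, q4, q5}, {q1, q2, q3, q5}, {q0, q1, q2, q3, q5}.

8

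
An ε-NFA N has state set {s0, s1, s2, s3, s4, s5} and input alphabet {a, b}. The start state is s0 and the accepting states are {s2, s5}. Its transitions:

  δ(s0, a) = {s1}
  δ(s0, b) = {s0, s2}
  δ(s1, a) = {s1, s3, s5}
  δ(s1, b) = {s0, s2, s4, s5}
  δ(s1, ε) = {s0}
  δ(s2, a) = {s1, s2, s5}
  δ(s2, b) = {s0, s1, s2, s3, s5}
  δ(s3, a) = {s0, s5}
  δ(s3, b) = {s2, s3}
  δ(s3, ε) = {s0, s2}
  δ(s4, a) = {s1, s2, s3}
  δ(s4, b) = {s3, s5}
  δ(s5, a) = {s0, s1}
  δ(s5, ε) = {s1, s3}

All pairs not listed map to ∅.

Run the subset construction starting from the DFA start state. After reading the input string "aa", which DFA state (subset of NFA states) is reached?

{s0, s1, s2, s3, s5}

Start: {s0}.
δ(s0,a) = {s1}.
Union: {s1}.
ε-closure gives {s0, s1}.
After a: {s0, s1}.
δ(s0,a) = {s1}; δ(s1,a) = {s1, s3, s5}.
Union: {s1, s3, s5}.
ε-closure gives {s0, s1, s2, s3, s5}.
After a: {s0, s1, s2, s3, s5}.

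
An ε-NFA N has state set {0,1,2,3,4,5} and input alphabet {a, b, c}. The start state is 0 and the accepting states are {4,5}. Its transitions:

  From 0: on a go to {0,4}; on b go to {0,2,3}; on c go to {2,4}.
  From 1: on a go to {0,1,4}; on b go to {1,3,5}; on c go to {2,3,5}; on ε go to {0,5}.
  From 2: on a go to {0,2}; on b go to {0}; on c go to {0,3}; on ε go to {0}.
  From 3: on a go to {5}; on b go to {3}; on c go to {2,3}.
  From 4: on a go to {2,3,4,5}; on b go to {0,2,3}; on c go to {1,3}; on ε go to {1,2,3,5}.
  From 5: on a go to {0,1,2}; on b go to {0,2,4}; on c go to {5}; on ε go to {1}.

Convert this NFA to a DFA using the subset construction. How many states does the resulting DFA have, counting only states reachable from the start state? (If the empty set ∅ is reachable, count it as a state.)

3

Start state of the DFA: {0} (ε-closure of the NFA start).
{0} --a--> {0,1,2,3,4,5}  [new]
{0} --b--> {0,2,3}  [new]
{0} --c--> {0,1,2,3,4,5}  [seen]
{0,1,2,3,4,5} --a--> {0,1,2,3,4,5}  [seen]
{0,1,2,3,4,5} --b--> {0,1,2,3,4,5}  [seen]
{0,1,2,3,4,5} --c--> {0,1,2,3,4,5}  [seen]
{0,2,3} --a--> {0,1,2,3,4,5}  [seen]
{0,2,3} --b--> {0,2,3}  [seen]
{0,2,3} --c--> {0,1,2,3,4,5}  [seen]
Reachable DFA states: {0}, {0,1,2,3,4,5}, {0,2,3}.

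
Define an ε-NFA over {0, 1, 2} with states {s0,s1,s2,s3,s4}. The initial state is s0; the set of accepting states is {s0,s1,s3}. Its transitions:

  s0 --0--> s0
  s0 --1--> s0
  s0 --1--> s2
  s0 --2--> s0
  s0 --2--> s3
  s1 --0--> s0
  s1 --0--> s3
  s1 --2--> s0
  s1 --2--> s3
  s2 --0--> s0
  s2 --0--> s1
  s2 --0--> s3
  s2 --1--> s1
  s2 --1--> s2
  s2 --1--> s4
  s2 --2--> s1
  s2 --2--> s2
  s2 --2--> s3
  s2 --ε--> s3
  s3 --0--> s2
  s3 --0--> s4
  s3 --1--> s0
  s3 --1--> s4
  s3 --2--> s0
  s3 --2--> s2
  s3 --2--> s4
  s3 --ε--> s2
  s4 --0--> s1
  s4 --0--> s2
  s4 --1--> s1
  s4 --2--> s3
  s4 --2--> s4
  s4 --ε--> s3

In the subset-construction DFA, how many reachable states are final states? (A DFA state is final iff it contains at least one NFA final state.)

Start state of the DFA: {s0} (ε-closure of the NFA start).
{s0} --0--> {s0}  [seen]
{s0} --1--> {s0,s2,s3}  [new]
{s0} --2--> {s0,s2,s3}  [seen]
{s0,s2,s3} --0--> {s0,s1,s2,s3,s4}  [new]
{s0,s2,s3} --1--> {s0,s1,s2,s3,s4}  [seen]
{s0,s2,s3} --2--> {s0,s1,s2,s3,s4}  [seen]
{s0,s1,s2,s3,s4} --0--> {s0,s1,s2,s3,s4}  [seen]
{s0,s1,s2,s3,s4} --1--> {s0,s1,s2,s3,s4}  [seen]
{s0,s1,s2,s3,s4} --2--> {s0,s1,s2,s3,s4}  [seen]
Reachable DFA states: {s0}, {s0,s2,s3}, {s0,s1,s2,s3,s4}.
Accepting DFA states (contain an NFA accepting state): {s0}, {s0,s2,s3}, {s0,s1,s2,s3,s4}.

3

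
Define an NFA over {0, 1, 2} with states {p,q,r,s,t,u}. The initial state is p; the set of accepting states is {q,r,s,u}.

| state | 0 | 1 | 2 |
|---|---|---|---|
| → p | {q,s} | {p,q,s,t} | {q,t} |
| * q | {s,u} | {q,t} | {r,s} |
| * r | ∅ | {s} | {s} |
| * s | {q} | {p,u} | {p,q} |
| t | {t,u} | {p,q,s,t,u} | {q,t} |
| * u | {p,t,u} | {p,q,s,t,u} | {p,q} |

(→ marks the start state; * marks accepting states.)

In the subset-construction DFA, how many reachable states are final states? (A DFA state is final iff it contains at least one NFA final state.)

12

Start state of the DFA: {p}.
{p} --0--> {q,s}  [new]
{p} --1--> {p,q,s,t}  [new]
{p} --2--> {q,t}  [new]
{q,s} --0--> {q,s,u}  [new]
{q,s} --1--> {p,q,t,u}  [new]
{q,s} --2--> {p,q,r,s}  [new]
{p,q,s,t} --0--> {q,s,t,u}  [new]
{p,q,s,t} --1--> {p,q,s,t,u}  [new]
{p,q,s,t} --2--> {p,q,r,s,t}  [new]
{q,t} --0--> {s,t,u}  [new]
{q,t} --1--> {p,q,s,t,u}  [seen]
{q,t} --2--> {q,r,s,t}  [new]
{q,s,u} --0--> {p,q,s,t,u}  [seen]
{q,s,u} --1--> {p,q,s,t,u}  [seen]
{q,s,u} --2--> {p,q,r,s}  [seen]
{p,q,t,u} --0--> {p,q,s,t,u}  [seen]
{p,q,t,u} --1--> {p,q,s,t,u}  [seen]
{p,q,t,u} --2--> {p,q,r,s,t}  [seen]
{p,q,r,s} --0--> {q,s,u}  [seen]
{p,q,r,s} --1--> {p,q,s,t,u}  [seen]
{p,q,r,s} --2--> {p,q,r,s,t}  [seen]
{q,s,t,u} --0--> {p,q,s,t,u}  [seen]
{q,s,t,u} --1--> {p,q,s,t,u}  [seen]
{q,s,t,u} --2--> {p,q,r,s,t}  [seen]
{p,q,s,t,u} --0--> {p,q,s,t,u}  [seen]
{p,q,s,t,u} --1--> {p,q,s,t,u}  [seen]
{p,q,s,t,u} --2--> {p,q,r,s,t}  [seen]
{p,q,r,s,t} --0--> {q,s,t,u}  [seen]
{p,q,r,s,t} --1--> {p,q,s,t,u}  [seen]
{p,q,r,s,t} --2--> {p,q,r,s,t}  [seen]
{s,t,u} --0--> {p,q,t,u}  [seen]
{s,t,u} --1--> {p,q,s,t,u}  [seen]
{s,t,u} --2--> {p,q,t}  [new]
{q,r,s,t} --0--> {q,s,t,u}  [seen]
{q,r,s,t} --1--> {p,q,s,t,u}  [seen]
{q,r,s,t} --2--> {p,q,r,s,t}  [seen]
{p,q,t} --0--> {q,s,t,u}  [seen]
{p,q,t} --1--> {p,q,s,t,u}  [seen]
{p,q,t} --2--> {q,r,s,t}  [seen]
Reachable DFA states: {p}, {q,s}, {p,q,s,t}, {q,t}, {q,s,u}, {p,q,t,u}, {p,q,r,s}, {q,s,t,u}, {p,q,s,t,u}, {p,q,r,s,t}, {s,t,u}, {q,r,s,t}, {p,q,t}.
Accepting DFA states (contain an NFA accepting state): {q,s}, {p,q,s,t}, {q,t}, {q,s,u}, {p,q,t,u}, {p,q,r,s}, {q,s,t,u}, {p,q,s,t,u}, {p,q,r,s,t}, {s,t,u}, {q,r,s,t}, {p,q,t}.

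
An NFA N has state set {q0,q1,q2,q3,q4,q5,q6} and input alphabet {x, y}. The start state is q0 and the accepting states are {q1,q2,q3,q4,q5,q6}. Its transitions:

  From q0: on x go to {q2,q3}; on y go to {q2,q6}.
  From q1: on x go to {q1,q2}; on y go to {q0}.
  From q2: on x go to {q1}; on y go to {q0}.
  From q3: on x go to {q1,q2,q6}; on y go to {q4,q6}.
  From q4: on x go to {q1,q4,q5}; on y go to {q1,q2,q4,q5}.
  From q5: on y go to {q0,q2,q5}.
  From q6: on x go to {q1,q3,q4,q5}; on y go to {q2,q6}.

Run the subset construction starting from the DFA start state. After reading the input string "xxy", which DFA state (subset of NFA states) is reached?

{q0,q2,q6}

Start: {q0}.
δ(q0,x) = {q2,q3}.
Union: {q2,q3}.
After x: {q2,q3}.
δ(q2,x) = {q1}; δ(q3,x) = {q1,q2,q6}.
Union: {q1,q2,q6}.
After x: {q1,q2,q6}.
δ(q1,y) = {q0}; δ(q2,y) = {q0}; δ(q6,y) = {q2,q6}.
Union: {q0,q2,q6}.
After y: {q0,q2,q6}.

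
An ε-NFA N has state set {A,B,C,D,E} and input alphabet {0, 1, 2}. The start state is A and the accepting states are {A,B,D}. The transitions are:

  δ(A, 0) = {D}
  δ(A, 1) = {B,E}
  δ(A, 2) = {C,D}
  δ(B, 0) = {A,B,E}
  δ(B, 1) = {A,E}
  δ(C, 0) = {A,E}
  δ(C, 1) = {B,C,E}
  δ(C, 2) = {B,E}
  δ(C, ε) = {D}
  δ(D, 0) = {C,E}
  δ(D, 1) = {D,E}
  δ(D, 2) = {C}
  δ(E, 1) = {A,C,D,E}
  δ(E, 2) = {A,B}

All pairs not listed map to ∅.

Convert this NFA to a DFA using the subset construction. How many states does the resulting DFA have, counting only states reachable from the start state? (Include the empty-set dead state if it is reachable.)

Start state of the DFA: {A} (ε-closure of the NFA start).
{A} --0--> {D}  [new]
{A} --1--> {B,E}  [new]
{A} --2--> {C,D}  [new]
{D} --0--> {C,D,E}  [new]
{D} --1--> {D,E}  [new]
{D} --2--> {C,D}  [seen]
{B,E} --0--> {A,B,E}  [new]
{B,E} --1--> {A,C,D,E}  [new]
{B,E} --2--> {A,B}  [new]
{C,D} --0--> {A,C,D,E}  [seen]
{C,D} --1--> {B,C,D,E}  [new]
{C,D} --2--> {B,C,D,E}  [seen]
{C,D,E} --0--> {A,C,D,E}  [seen]
{C,D,E} --1--> {A,B,C,D,E}  [new]
{C,D,E} --2--> {A,B,C,D,E}  [seen]
{D,E} --0--> {C,D,E}  [seen]
{D,E} --1--> {A,C,D,E}  [seen]
{D,E} --2--> {A,B,C,D}  [new]
{A,B,E} --0--> {A,B,D,E}  [new]
{A,B,E} --1--> {A,B,C,D,E}  [seen]
{A,B,E} --2--> {A,B,C,D}  [seen]
{A,C,D,E} --0--> {A,C,D,E}  [seen]
{A,C,D,E} --1--> {A,B,C,D,E}  [seen]
{A,C,D,E} --2--> {A,B,C,D,E}  [seen]
{A,B} --0--> {A,B,D,E}  [seen]
{A,B} --1--> {A,B,E}  [seen]
{A,B} --2--> {C,D}  [seen]
{B,C,D,E} --0--> {A,B,C,D,E}  [seen]
{B,C,D,E} --1--> {A,B,C,D,E}  [seen]
{B,C,D,E} --2--> {A,B,C,D,E}  [seen]
{A,B,C,D,E} --0--> {A,B,C,D,E}  [seen]
{A,B,C,D,E} --1--> {A,B,C,D,E}  [seen]
{A,B,C,D,E} --2--> {A,B,C,D,E}  [seen]
{A,B,C,D} --0--> {A,B,C,D,E}  [seen]
{A,B,C,D} --1--> {A,B,C,D,E}  [seen]
{A,B,C,D} --2--> {B,C,D,E}  [seen]
{A,B,D,E} --0--> {A,B,C,D,E}  [seen]
{A,B,D,E} --1--> {A,B,C,D,E}  [seen]
{A,B,D,E} --2--> {A,B,C,D}  [seen]
Reachable DFA states: {A}, {D}, {B,E}, {C,D}, {C,D,E}, {D,E}, {A,B,E}, {A,C,D,E}, {A,B}, {B,C,D,E}, {A,B,C,D,E}, {A,B,C,D}, {A,B,D,E}.

13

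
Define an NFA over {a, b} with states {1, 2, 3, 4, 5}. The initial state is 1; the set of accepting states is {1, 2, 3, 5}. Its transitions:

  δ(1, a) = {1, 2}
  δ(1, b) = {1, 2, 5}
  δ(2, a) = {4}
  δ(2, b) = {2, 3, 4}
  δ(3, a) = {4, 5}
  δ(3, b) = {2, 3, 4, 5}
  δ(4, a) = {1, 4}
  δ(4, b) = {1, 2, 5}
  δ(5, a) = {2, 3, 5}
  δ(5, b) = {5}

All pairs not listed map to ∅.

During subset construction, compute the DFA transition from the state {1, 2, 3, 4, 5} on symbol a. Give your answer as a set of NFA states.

{1, 2, 3, 4, 5}

δ(1,a) = {1, 2}; δ(2,a) = {4}; δ(3,a) = {4, 5}; δ(4,a) = {1, 4}; δ(5,a) = {2, 3, 5}.
Union: {1, 2, 3, 4, 5}.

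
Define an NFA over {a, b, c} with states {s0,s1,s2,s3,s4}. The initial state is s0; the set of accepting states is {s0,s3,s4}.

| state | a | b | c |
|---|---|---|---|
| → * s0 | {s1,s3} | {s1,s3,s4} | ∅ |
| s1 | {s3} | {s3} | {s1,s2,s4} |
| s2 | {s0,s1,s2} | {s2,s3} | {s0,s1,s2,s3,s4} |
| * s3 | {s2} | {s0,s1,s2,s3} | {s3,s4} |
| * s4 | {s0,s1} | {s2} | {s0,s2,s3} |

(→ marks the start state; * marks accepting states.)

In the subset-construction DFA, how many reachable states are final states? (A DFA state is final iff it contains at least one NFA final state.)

8

Start state of the DFA: {s0}.
{s0} --a--> {s1,s3}  [new]
{s0} --b--> {s1,s3,s4}  [new]
{s0} --c--> ∅  [new]
{s1,s3} --a--> {s2,s3}  [new]
{s1,s3} --b--> {s0,s1,s2,s3}  [new]
{s1,s3} --c--> {s1,s2,s3,s4}  [new]
{s1,s3,s4} --a--> {s0,s1,s2,s3}  [seen]
{s1,s3,s4} --b--> {s0,s1,s2,s3}  [seen]
{s1,s3,s4} --c--> {s0,s1,s2,s3,s4}  [new]
∅ --a--> ∅  [seen]
∅ --b--> ∅  [seen]
∅ --c--> ∅  [seen]
{s2,s3} --a--> {s0,s1,s2}  [new]
{s2,s3} --b--> {s0,s1,s2,s3}  [seen]
{s2,s3} --c--> {s0,s1,s2,s3,s4}  [seen]
{s0,s1,s2,s3} --a--> {s0,s1,s2,s3}  [seen]
{s0,s1,s2,s3} --b--> {s0,s1,s2,s3,s4}  [seen]
{s0,s1,s2,s3} --c--> {s0,s1,s2,s3,s4}  [seen]
{s1,s2,s3,s4} --a--> {s0,s1,s2,s3}  [seen]
{s1,s2,s3,s4} --b--> {s0,s1,s2,s3}  [seen]
{s1,s2,s3,s4} --c--> {s0,s1,s2,s3,s4}  [seen]
{s0,s1,s2,s3,s4} --a--> {s0,s1,s2,s3}  [seen]
{s0,s1,s2,s3,s4} --b--> {s0,s1,s2,s3,s4}  [seen]
{s0,s1,s2,s3,s4} --c--> {s0,s1,s2,s3,s4}  [seen]
{s0,s1,s2} --a--> {s0,s1,s2,s3}  [seen]
{s0,s1,s2} --b--> {s1,s2,s3,s4}  [seen]
{s0,s1,s2} --c--> {s0,s1,s2,s3,s4}  [seen]
Reachable DFA states: {s0}, {s1,s3}, {s1,s3,s4}, ∅, {s2,s3}, {s0,s1,s2,s3}, {s1,s2,s3,s4}, {s0,s1,s2,s3,s4}, {s0,s1,s2}.
Accepting DFA states (contain an NFA accepting state): {s0}, {s1,s3}, {s1,s3,s4}, {s2,s3}, {s0,s1,s2,s3}, {s1,s2,s3,s4}, {s0,s1,s2,s3,s4}, {s0,s1,s2}.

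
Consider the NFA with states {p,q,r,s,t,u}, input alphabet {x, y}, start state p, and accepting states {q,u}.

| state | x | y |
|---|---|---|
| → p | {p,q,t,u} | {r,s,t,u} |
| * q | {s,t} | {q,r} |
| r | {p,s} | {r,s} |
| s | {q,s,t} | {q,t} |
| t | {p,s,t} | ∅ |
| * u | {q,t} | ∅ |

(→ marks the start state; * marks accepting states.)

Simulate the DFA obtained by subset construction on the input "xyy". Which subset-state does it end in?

Start: {p}.
δ(p,x) = {p,q,t,u}.
Union: {p,q,t,u}.
After x: {p,q,t,u}.
δ(p,y) = {r,s,t,u}; δ(q,y) = {q,r}; δ(t,y) = ∅; δ(u,y) = ∅.
Union: {q,r,s,t,u}.
After y: {q,r,s,t,u}.
δ(q,y) = {q,r}; δ(r,y) = {r,s}; δ(s,y) = {q,t}; δ(t,y) = ∅; δ(u,y) = ∅.
Union: {q,r,s,t}.
After y: {q,r,s,t}.

{q,r,s,t}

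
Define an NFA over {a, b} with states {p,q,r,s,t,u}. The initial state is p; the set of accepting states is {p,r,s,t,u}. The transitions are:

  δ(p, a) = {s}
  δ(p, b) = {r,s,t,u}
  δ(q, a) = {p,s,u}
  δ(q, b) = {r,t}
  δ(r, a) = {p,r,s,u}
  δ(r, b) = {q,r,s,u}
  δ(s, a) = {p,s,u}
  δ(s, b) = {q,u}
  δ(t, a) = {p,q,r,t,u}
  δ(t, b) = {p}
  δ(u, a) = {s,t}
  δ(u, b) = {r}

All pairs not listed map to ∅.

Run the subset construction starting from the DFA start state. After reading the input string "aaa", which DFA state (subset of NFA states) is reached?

Start: {p}.
δ(p,a) = {s}.
Union: {s}.
After a: {s}.
δ(s,a) = {p,s,u}.
Union: {p,s,u}.
After a: {p,s,u}.
δ(p,a) = {s}; δ(s,a) = {p,s,u}; δ(u,a) = {s,t}.
Union: {p,s,t,u}.
After a: {p,s,t,u}.

{p,s,t,u}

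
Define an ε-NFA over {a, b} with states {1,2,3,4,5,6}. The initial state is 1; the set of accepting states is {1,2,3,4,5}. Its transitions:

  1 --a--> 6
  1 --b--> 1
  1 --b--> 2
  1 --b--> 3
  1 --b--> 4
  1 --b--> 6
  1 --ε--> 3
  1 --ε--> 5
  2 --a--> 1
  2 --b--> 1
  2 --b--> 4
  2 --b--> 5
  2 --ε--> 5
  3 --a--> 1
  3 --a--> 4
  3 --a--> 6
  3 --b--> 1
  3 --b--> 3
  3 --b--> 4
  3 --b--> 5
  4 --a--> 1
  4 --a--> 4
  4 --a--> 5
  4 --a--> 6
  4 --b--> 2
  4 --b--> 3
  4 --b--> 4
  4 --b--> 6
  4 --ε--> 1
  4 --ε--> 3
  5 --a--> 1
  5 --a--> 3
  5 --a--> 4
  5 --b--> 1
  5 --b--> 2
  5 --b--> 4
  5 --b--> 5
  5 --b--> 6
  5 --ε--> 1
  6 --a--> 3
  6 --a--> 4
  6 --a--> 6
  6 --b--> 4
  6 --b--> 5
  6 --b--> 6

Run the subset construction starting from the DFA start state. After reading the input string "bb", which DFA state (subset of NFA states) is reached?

Start: {1,3,5}.
δ(1,b) = {1,2,3,4,6}; δ(3,b) = {1,3,4,5}; δ(5,b) = {1,2,4,5,6}.
Union: {1,2,3,4,5,6}.
After b: {1,2,3,4,5,6}.
δ(1,b) = {1,2,3,4,6}; δ(2,b) = {1,4,5}; δ(3,b) = {1,3,4,5}; δ(4,b) = {2,3,4,6}; δ(5,b) = {1,2,4,5,6}; δ(6,b) = {4,5,6}.
Union: {1,2,3,4,5,6}.
After b: {1,2,3,4,5,6}.

{1,2,3,4,5,6}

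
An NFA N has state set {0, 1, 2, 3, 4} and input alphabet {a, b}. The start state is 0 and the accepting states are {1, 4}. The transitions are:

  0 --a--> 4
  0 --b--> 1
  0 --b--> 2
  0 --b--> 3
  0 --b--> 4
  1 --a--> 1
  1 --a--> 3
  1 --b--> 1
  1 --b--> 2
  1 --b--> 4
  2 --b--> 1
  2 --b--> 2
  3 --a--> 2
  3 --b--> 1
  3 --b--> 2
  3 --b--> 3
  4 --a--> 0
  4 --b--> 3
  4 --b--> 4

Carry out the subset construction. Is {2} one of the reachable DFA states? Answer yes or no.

no

Start state of the DFA: {0}.
{0} --a--> {4}  [new]
{0} --b--> {1, 2, 3, 4}  [new]
{4} --a--> {0}  [seen]
{4} --b--> {3, 4}  [new]
{1, 2, 3, 4} --a--> {0, 1, 2, 3}  [new]
{1, 2, 3, 4} --b--> {1, 2, 3, 4}  [seen]
{3, 4} --a--> {0, 2}  [new]
{3, 4} --b--> {1, 2, 3, 4}  [seen]
{0, 1, 2, 3} --a--> {1, 2, 3, 4}  [seen]
{0, 1, 2, 3} --b--> {1, 2, 3, 4}  [seen]
{0, 2} --a--> {4}  [seen]
{0, 2} --b--> {1, 2, 3, 4}  [seen]
Reachable DFA states: {0}, {4}, {1, 2, 3, 4}, {3, 4}, {0, 1, 2, 3}, {0, 2}.
{2} is not among them.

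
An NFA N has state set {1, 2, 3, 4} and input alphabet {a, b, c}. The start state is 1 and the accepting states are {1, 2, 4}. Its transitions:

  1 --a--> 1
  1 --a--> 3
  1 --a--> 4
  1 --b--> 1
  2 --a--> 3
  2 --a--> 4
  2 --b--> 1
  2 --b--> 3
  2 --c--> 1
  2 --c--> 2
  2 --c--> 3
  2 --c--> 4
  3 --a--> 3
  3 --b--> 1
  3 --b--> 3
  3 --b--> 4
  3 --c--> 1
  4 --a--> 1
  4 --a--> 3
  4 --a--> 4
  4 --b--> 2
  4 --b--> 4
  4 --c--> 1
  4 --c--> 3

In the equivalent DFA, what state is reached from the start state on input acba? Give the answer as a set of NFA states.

Start: {1}.
δ(1,a) = {1, 3, 4}.
Union: {1, 3, 4}.
After a: {1, 3, 4}.
δ(1,c) = ∅; δ(3,c) = {1}; δ(4,c) = {1, 3}.
Union: {1, 3}.
After c: {1, 3}.
δ(1,b) = {1}; δ(3,b) = {1, 3, 4}.
Union: {1, 3, 4}.
After b: {1, 3, 4}.
δ(1,a) = {1, 3, 4}; δ(3,a) = {3}; δ(4,a) = {1, 3, 4}.
Union: {1, 3, 4}.
After a: {1, 3, 4}.

{1, 3, 4}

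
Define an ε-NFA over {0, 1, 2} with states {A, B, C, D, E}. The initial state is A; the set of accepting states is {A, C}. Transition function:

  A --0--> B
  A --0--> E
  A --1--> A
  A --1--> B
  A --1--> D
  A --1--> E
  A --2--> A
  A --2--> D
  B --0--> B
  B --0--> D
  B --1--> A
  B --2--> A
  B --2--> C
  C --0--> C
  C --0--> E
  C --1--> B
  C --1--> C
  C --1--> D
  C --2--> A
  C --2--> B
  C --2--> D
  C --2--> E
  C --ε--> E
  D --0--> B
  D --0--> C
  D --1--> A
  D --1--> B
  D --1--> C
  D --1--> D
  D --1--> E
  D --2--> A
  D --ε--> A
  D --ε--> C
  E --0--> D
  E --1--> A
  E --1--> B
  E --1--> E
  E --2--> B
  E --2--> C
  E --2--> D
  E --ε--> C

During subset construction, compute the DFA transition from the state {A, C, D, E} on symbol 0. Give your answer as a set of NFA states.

{A, B, C, D, E}

δ(A,0) = {B, E}; δ(C,0) = {C, E}; δ(D,0) = {B, C}; δ(E,0) = {D}.
Union: {B, C, D, E}.
ε-closure gives {A, B, C, D, E}.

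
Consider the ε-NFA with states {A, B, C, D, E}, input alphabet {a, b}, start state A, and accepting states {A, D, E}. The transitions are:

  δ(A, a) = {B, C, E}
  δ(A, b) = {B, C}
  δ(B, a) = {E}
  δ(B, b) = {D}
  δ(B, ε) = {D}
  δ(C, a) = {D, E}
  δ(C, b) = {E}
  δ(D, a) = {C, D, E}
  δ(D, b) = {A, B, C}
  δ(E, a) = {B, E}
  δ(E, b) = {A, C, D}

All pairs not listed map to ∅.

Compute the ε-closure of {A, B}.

{A, B, D}

Begin with {A, B}.
B →ε {D}; add D.
ε-closure = {A, B, D}.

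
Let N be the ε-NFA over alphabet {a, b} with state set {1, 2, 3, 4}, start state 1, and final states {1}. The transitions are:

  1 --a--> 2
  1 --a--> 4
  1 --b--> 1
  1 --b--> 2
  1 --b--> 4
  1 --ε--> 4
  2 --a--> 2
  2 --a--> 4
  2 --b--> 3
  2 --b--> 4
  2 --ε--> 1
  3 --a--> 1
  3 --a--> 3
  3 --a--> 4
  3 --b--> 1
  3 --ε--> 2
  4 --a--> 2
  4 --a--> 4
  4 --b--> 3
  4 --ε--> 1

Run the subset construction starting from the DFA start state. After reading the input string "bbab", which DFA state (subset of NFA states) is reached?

Start: {1, 4}.
δ(1,b) = {1, 2, 4}; δ(4,b) = {3}.
Union: {1, 2, 3, 4}.
After b: {1, 2, 3, 4}.
δ(1,b) = {1, 2, 4}; δ(2,b) = {3, 4}; δ(3,b) = {1}; δ(4,b) = {3}.
Union: {1, 2, 3, 4}.
After b: {1, 2, 3, 4}.
δ(1,a) = {2, 4}; δ(2,a) = {2, 4}; δ(3,a) = {1, 3, 4}; δ(4,a) = {2, 4}.
Union: {1, 2, 3, 4}.
After a: {1, 2, 3, 4}.
δ(1,b) = {1, 2, 4}; δ(2,b) = {3, 4}; δ(3,b) = {1}; δ(4,b) = {3}.
Union: {1, 2, 3, 4}.
After b: {1, 2, 3, 4}.

{1, 2, 3, 4}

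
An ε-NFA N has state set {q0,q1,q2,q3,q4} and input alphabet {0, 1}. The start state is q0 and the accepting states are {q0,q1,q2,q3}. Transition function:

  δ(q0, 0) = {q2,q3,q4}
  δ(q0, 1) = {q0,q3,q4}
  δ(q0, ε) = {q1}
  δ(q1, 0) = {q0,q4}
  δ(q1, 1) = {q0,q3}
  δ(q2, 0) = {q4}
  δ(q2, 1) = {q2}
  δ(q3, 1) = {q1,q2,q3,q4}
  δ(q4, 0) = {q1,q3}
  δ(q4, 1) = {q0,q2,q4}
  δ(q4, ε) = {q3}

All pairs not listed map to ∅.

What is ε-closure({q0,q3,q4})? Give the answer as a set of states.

{q0,q1,q3,q4}

Begin with {q0,q3,q4}.
q0 →ε {q1}; add q1.
ε-closure = {q0,q1,q3,q4}.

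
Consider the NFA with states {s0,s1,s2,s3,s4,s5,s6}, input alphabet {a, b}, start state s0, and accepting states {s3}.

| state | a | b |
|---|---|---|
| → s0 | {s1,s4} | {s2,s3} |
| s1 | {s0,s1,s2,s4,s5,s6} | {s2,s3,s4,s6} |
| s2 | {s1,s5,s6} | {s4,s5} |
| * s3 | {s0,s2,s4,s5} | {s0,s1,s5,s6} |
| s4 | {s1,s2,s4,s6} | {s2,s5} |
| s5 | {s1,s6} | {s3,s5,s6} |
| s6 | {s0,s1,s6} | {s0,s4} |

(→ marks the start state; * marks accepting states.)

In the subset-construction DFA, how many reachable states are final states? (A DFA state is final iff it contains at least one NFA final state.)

Start state of the DFA: {s0}.
{s0} --a--> {s1,s4}  [new]
{s0} --b--> {s2,s3}  [new]
{s1,s4} --a--> {s0,s1,s2,s4,s5,s6}  [new]
{s1,s4} --b--> {s2,s3,s4,s5,s6}  [new]
{s2,s3} --a--> {s0,s1,s2,s4,s5,s6}  [seen]
{s2,s3} --b--> {s0,s1,s4,s5,s6}  [new]
{s0,s1,s2,s4,s5,s6} --a--> {s0,s1,s2,s4,s5,s6}  [seen]
{s0,s1,s2,s4,s5,s6} --b--> {s0,s2,s3,s4,s5,s6}  [new]
{s2,s3,s4,s5,s6} --a--> {s0,s1,s2,s4,s5,s6}  [seen]
{s2,s3,s4,s5,s6} --b--> {s0,s1,s2,s3,s4,s5,s6}  [new]
{s0,s1,s4,s5,s6} --a--> {s0,s1,s2,s4,s5,s6}  [seen]
{s0,s1,s4,s5,s6} --b--> {s0,s2,s3,s4,s5,s6}  [seen]
{s0,s2,s3,s4,s5,s6} --a--> {s0,s1,s2,s4,s5,s6}  [seen]
{s0,s2,s3,s4,s5,s6} --b--> {s0,s1,s2,s3,s4,s5,s6}  [seen]
{s0,s1,s2,s3,s4,s5,s6} --a--> {s0,s1,s2,s4,s5,s6}  [seen]
{s0,s1,s2,s3,s4,s5,s6} --b--> {s0,s1,s2,s3,s4,s5,s6}  [seen]
Reachable DFA states: {s0}, {s1,s4}, {s2,s3}, {s0,s1,s2,s4,s5,s6}, {s2,s3,s4,s5,s6}, {s0,s1,s4,s5,s6}, {s0,s2,s3,s4,s5,s6}, {s0,s1,s2,s3,s4,s5,s6}.
Accepting DFA states (contain an NFA accepting state): {s2,s3}, {s2,s3,s4,s5,s6}, {s0,s2,s3,s4,s5,s6}, {s0,s1,s2,s3,s4,s5,s6}.

4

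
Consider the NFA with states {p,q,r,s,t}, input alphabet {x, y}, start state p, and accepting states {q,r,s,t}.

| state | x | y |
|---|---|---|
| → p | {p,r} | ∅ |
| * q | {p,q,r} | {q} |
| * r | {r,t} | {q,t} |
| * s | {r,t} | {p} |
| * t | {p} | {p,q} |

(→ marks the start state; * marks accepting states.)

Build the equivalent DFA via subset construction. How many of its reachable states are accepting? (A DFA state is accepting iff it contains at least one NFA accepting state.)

Start state of the DFA: {p}.
{p} --x--> {p,r}  [new]
{p} --y--> ∅  [new]
{p,r} --x--> {p,r,t}  [new]
{p,r} --y--> {q,t}  [new]
∅ --x--> ∅  [seen]
∅ --y--> ∅  [seen]
{p,r,t} --x--> {p,r,t}  [seen]
{p,r,t} --y--> {p,q,t}  [new]
{q,t} --x--> {p,q,r}  [new]
{q,t} --y--> {p,q}  [new]
{p,q,t} --x--> {p,q,r}  [seen]
{p,q,t} --y--> {p,q}  [seen]
{p,q,r} --x--> {p,q,r,t}  [new]
{p,q,r} --y--> {q,t}  [seen]
{p,q} --x--> {p,q,r}  [seen]
{p,q} --y--> {q}  [new]
{p,q,r,t} --x--> {p,q,r,t}  [seen]
{p,q,r,t} --y--> {p,q,t}  [seen]
{q} --x--> {p,q,r}  [seen]
{q} --y--> {q}  [seen]
Reachable DFA states: {p}, {p,r}, ∅, {p,r,t}, {q,t}, {p,q,t}, {p,q,r}, {p,q}, {p,q,r,t}, {q}.
Accepting DFA states (contain an NFA accepting state): {p,r}, {p,r,t}, {q,t}, {p,q,t}, {p,q,r}, {p,q}, {p,q,r,t}, {q}.

8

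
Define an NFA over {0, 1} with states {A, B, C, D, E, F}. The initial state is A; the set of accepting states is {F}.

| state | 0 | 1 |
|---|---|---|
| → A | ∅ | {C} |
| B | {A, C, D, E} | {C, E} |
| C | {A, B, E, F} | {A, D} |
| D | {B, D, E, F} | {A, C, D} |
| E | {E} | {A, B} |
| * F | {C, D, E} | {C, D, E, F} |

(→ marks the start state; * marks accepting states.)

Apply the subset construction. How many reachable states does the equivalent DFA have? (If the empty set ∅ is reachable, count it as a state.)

Start state of the DFA: {A}.
{A} --0--> ∅  [new]
{A} --1--> {C}  [new]
∅ --0--> ∅  [seen]
∅ --1--> ∅  [seen]
{C} --0--> {A, B, E, F}  [new]
{C} --1--> {A, D}  [new]
{A, B, E, F} --0--> {A, C, D, E}  [new]
{A, B, E, F} --1--> {A, B, C, D, E, F}  [new]
{A, D} --0--> {B, D, E, F}  [new]
{A, D} --1--> {A, C, D}  [new]
{A, C, D, E} --0--> {A, B, D, E, F}  [new]
{A, C, D, E} --1--> {A, B, C, D}  [new]
{A, B, C, D, E, F} --0--> {A, B, C, D, E, F}  [seen]
{A, B, C, D, E, F} --1--> {A, B, C, D, E, F}  [seen]
{B, D, E, F} --0--> {A, B, C, D, E, F}  [seen]
{B, D, E, F} --1--> {A, B, C, D, E, F}  [seen]
{A, C, D} --0--> {A, B, D, E, F}  [seen]
{A, C, D} --1--> {A, C, D}  [seen]
{A, B, D, E, F} --0--> {A, B, C, D, E, F}  [seen]
{A, B, D, E, F} --1--> {A, B, C, D, E, F}  [seen]
{A, B, C, D} --0--> {A, B, C, D, E, F}  [seen]
{A, B, C, D} --1--> {A, C, D, E}  [seen]
Reachable DFA states: {A}, ∅, {C}, {A, B, E, F}, {A, D}, {A, C, D, E}, {A, B, C, D, E, F}, {B, D, E, F}, {A, C, D}, {A, B, D, E, F}, {A, B, C, D}.

11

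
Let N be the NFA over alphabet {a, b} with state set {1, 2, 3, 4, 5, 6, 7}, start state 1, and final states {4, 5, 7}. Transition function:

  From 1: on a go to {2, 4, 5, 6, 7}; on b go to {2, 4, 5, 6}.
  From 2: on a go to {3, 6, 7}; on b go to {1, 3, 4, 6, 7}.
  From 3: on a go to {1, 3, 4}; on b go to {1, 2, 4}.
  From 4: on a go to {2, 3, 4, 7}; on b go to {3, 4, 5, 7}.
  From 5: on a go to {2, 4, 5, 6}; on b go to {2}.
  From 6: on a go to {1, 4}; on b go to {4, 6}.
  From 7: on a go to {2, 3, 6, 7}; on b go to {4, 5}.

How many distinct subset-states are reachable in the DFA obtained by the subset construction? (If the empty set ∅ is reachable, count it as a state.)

4

Start state of the DFA: {1}.
{1} --a--> {2, 4, 5, 6, 7}  [new]
{1} --b--> {2, 4, 5, 6}  [new]
{2, 4, 5, 6, 7} --a--> {1, 2, 3, 4, 5, 6, 7}  [new]
{2, 4, 5, 6, 7} --b--> {1, 2, 3, 4, 5, 6, 7}  [seen]
{2, 4, 5, 6} --a--> {1, 2, 3, 4, 5, 6, 7}  [seen]
{2, 4, 5, 6} --b--> {1, 2, 3, 4, 5, 6, 7}  [seen]
{1, 2, 3, 4, 5, 6, 7} --a--> {1, 2, 3, 4, 5, 6, 7}  [seen]
{1, 2, 3, 4, 5, 6, 7} --b--> {1, 2, 3, 4, 5, 6, 7}  [seen]
Reachable DFA states: {1}, {2, 4, 5, 6, 7}, {2, 4, 5, 6}, {1, 2, 3, 4, 5, 6, 7}.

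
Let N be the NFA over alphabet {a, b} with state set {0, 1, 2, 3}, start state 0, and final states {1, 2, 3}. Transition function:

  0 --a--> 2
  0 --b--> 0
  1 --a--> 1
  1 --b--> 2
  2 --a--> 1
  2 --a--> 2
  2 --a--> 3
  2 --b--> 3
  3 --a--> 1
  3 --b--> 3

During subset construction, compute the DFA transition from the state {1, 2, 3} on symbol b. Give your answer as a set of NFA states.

δ(1,b) = {2}; δ(2,b) = {3}; δ(3,b) = {3}.
Union: {2, 3}.

{2, 3}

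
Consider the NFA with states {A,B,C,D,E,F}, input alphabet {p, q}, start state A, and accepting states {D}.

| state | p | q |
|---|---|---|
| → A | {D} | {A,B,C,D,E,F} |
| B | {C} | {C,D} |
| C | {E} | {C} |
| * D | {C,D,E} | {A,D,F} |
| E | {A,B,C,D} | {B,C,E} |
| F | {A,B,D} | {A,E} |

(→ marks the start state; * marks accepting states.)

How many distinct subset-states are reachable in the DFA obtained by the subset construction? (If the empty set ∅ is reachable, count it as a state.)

6

Start state of the DFA: {A}.
{A} --p--> {D}  [new]
{A} --q--> {A,B,C,D,E,F}  [new]
{D} --p--> {C,D,E}  [new]
{D} --q--> {A,D,F}  [new]
{A,B,C,D,E,F} --p--> {A,B,C,D,E}  [new]
{A,B,C,D,E,F} --q--> {A,B,C,D,E,F}  [seen]
{C,D,E} --p--> {A,B,C,D,E}  [seen]
{C,D,E} --q--> {A,B,C,D,E,F}  [seen]
{A,D,F} --p--> {A,B,C,D,E}  [seen]
{A,D,F} --q--> {A,B,C,D,E,F}  [seen]
{A,B,C,D,E} --p--> {A,B,C,D,E}  [seen]
{A,B,C,D,E} --q--> {A,B,C,D,E,F}  [seen]
Reachable DFA states: {A}, {D}, {A,B,C,D,E,F}, {C,D,E}, {A,D,F}, {A,B,C,D,E}.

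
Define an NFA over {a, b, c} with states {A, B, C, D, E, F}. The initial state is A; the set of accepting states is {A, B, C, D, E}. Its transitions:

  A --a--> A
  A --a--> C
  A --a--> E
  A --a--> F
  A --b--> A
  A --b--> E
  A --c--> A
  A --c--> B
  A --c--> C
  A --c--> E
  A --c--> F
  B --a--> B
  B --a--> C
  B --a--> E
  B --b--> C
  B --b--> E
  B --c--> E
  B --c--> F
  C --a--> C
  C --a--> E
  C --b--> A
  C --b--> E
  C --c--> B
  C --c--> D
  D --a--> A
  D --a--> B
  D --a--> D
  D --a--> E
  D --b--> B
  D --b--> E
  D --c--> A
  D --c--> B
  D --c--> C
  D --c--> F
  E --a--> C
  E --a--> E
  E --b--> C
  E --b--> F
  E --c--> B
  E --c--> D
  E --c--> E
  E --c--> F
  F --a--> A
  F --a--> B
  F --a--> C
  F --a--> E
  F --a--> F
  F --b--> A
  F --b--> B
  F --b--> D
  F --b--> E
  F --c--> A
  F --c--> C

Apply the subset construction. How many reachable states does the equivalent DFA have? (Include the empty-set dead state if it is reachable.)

5

Start state of the DFA: {A}.
{A} --a--> {A, C, E, F}  [new]
{A} --b--> {A, E}  [new]
{A} --c--> {A, B, C, E, F}  [new]
{A, C, E, F} --a--> {A, B, C, E, F}  [seen]
{A, C, E, F} --b--> {A, B, C, D, E, F}  [new]
{A, C, E, F} --c--> {A, B, C, D, E, F}  [seen]
{A, E} --a--> {A, C, E, F}  [seen]
{A, E} --b--> {A, C, E, F}  [seen]
{A, E} --c--> {A, B, C, D, E, F}  [seen]
{A, B, C, E, F} --a--> {A, B, C, E, F}  [seen]
{A, B, C, E, F} --b--> {A, B, C, D, E, F}  [seen]
{A, B, C, E, F} --c--> {A, B, C, D, E, F}  [seen]
{A, B, C, D, E, F} --a--> {A, B, C, D, E, F}  [seen]
{A, B, C, D, E, F} --b--> {A, B, C, D, E, F}  [seen]
{A, B, C, D, E, F} --c--> {A, B, C, D, E, F}  [seen]
Reachable DFA states: {A}, {A, C, E, F}, {A, E}, {A, B, C, E, F}, {A, B, C, D, E, F}.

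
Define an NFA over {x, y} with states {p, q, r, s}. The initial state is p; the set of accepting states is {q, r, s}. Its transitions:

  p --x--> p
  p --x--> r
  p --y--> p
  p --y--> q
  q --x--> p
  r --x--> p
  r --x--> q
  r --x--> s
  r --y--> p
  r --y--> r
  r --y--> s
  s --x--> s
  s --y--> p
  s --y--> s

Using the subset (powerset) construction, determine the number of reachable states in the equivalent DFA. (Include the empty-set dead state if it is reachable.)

4

Start state of the DFA: {p}.
{p} --x--> {p, r}  [new]
{p} --y--> {p, q}  [new]
{p, r} --x--> {p, q, r, s}  [new]
{p, r} --y--> {p, q, r, s}  [seen]
{p, q} --x--> {p, r}  [seen]
{p, q} --y--> {p, q}  [seen]
{p, q, r, s} --x--> {p, q, r, s}  [seen]
{p, q, r, s} --y--> {p, q, r, s}  [seen]
Reachable DFA states: {p}, {p, r}, {p, q}, {p, q, r, s}.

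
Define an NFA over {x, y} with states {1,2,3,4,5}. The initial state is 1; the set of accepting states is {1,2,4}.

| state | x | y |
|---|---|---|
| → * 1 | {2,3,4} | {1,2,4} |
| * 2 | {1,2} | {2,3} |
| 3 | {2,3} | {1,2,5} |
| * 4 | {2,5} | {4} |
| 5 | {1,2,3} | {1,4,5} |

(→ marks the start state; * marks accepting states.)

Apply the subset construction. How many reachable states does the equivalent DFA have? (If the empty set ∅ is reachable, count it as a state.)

Start state of the DFA: {1}.
{1} --x--> {2,3,4}  [new]
{1} --y--> {1,2,4}  [new]
{2,3,4} --x--> {1,2,3,5}  [new]
{2,3,4} --y--> {1,2,3,4,5}  [new]
{1,2,4} --x--> {1,2,3,4,5}  [seen]
{1,2,4} --y--> {1,2,3,4}  [new]
{1,2,3,5} --x--> {1,2,3,4}  [seen]
{1,2,3,5} --y--> {1,2,3,4,5}  [seen]
{1,2,3,4,5} --x--> {1,2,3,4,5}  [seen]
{1,2,3,4,5} --y--> {1,2,3,4,5}  [seen]
{1,2,3,4} --x--> {1,2,3,4,5}  [seen]
{1,2,3,4} --y--> {1,2,3,4,5}  [seen]
Reachable DFA states: {1}, {2,3,4}, {1,2,4}, {1,2,3,5}, {1,2,3,4,5}, {1,2,3,4}.

6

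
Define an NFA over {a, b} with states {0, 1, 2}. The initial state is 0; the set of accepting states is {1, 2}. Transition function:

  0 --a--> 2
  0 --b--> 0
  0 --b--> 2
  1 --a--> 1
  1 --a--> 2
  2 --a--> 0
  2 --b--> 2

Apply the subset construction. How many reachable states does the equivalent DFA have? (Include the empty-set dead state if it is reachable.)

3

Start state of the DFA: {0}.
{0} --a--> {2}  [new]
{0} --b--> {0, 2}  [new]
{2} --a--> {0}  [seen]
{2} --b--> {2}  [seen]
{0, 2} --a--> {0, 2}  [seen]
{0, 2} --b--> {0, 2}  [seen]
Reachable DFA states: {0}, {2}, {0, 2}.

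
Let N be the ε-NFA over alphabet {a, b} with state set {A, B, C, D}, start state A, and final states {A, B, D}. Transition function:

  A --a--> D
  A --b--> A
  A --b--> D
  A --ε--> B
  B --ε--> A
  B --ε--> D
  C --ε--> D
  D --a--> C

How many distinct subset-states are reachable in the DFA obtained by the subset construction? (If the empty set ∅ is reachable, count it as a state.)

3

Start state of the DFA: {A, B, D} (ε-closure of the NFA start).
{A, B, D} --a--> {C, D}  [new]
{A, B, D} --b--> {A, B, D}  [seen]
{C, D} --a--> {C, D}  [seen]
{C, D} --b--> ∅  [new]
∅ --a--> ∅  [seen]
∅ --b--> ∅  [seen]
Reachable DFA states: {A, B, D}, {C, D}, ∅.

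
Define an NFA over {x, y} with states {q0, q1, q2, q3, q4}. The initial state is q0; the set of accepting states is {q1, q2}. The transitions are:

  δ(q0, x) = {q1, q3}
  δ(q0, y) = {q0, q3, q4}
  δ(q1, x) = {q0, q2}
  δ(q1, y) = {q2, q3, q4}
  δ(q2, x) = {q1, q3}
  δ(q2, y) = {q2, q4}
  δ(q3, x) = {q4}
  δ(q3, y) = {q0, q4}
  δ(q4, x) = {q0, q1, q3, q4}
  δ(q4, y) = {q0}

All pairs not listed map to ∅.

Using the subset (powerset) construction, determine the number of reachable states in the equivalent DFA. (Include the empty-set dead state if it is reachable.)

Start state of the DFA: {q0}.
{q0} --x--> {q1, q3}  [new]
{q0} --y--> {q0, q3, q4}  [new]
{q1, q3} --x--> {q0, q2, q4}  [new]
{q1, q3} --y--> {q0, q2, q3, q4}  [new]
{q0, q3, q4} --x--> {q0, q1, q3, q4}  [new]
{q0, q3, q4} --y--> {q0, q3, q4}  [seen]
{q0, q2, q4} --x--> {q0, q1, q3, q4}  [seen]
{q0, q2, q4} --y--> {q0, q2, q3, q4}  [seen]
{q0, q2, q3, q4} --x--> {q0, q1, q3, q4}  [seen]
{q0, q2, q3, q4} --y--> {q0, q2, q3, q4}  [seen]
{q0, q1, q3, q4} --x--> {q0, q1, q2, q3, q4}  [new]
{q0, q1, q3, q4} --y--> {q0, q2, q3, q4}  [seen]
{q0, q1, q2, q3, q4} --x--> {q0, q1, q2, q3, q4}  [seen]
{q0, q1, q2, q3, q4} --y--> {q0, q2, q3, q4}  [seen]
Reachable DFA states: {q0}, {q1, q3}, {q0, q3, q4}, {q0, q2, q4}, {q0, q2, q3, q4}, {q0, q1, q3, q4}, {q0, q1, q2, q3, q4}.

7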